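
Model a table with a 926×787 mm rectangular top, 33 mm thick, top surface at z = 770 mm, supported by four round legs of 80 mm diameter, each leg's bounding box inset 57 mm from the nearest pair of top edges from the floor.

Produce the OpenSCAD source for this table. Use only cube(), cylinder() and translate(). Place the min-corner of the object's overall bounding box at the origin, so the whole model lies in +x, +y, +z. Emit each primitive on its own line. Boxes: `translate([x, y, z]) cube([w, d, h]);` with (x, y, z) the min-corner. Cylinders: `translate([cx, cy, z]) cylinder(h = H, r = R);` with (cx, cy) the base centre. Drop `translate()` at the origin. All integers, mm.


translate([0, 0, 737]) cube([926, 787, 33]);
translate([97, 97, 0]) cylinder(h = 737, r = 40);
translate([829, 97, 0]) cylinder(h = 737, r = 40);
translate([97, 690, 0]) cylinder(h = 737, r = 40);
translate([829, 690, 0]) cylinder(h = 737, r = 40);


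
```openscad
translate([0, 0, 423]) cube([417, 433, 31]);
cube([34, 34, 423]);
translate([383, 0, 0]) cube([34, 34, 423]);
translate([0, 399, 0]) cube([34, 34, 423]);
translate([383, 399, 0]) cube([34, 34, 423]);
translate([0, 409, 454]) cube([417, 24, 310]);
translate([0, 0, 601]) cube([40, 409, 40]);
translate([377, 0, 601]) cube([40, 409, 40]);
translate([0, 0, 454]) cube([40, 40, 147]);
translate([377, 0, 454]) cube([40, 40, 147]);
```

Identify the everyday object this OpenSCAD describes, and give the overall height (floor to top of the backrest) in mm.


A chair. The overall height is 764 mm.

A slab on four corner posts with a tall panel at the back — a chair. The seat slab sits at z = 423 with thickness 31, and the 310 mm backrest starts at the seat top, so the overall height is 423 + 31 + 310 = 764 mm.


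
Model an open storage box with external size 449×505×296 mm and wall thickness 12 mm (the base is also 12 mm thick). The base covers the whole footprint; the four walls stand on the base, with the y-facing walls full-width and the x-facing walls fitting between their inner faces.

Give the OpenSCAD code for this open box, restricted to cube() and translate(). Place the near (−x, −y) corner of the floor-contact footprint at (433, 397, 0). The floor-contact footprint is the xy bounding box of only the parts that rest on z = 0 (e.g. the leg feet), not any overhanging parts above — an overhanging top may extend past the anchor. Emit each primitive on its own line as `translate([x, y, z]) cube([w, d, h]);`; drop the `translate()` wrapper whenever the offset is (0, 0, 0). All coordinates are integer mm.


translate([433, 397, 0]) cube([449, 505, 12]);
translate([433, 397, 12]) cube([449, 12, 284]);
translate([433, 890, 12]) cube([449, 12, 284]);
translate([433, 409, 12]) cube([12, 481, 284]);
translate([870, 409, 12]) cube([12, 481, 284]);


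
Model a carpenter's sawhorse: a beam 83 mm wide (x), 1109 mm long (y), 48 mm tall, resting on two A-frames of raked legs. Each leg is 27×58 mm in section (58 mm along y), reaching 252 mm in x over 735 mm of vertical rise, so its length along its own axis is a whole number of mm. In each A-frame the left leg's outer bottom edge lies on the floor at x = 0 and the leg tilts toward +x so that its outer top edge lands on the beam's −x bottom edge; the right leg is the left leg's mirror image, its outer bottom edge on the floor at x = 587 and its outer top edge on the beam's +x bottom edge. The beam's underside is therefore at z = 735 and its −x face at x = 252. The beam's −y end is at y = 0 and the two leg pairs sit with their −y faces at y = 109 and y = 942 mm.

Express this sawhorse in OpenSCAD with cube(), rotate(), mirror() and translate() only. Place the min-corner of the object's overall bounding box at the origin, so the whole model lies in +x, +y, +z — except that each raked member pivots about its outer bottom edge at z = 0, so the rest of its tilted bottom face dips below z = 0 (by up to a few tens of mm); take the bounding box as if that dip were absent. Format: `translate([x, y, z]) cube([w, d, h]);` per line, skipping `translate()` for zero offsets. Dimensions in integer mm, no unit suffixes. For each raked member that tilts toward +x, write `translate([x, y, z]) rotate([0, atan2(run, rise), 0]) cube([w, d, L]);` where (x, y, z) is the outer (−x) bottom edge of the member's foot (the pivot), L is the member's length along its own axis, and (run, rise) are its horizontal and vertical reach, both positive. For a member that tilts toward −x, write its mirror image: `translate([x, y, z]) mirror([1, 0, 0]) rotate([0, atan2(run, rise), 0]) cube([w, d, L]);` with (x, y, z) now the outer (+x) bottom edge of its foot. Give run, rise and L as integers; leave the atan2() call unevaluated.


// leg length = √(252² + 735²) = 777
// right-leg outer foot x = 2·252 + 83 = 587
// beam min-corner = (252, 0, 735)
translate([252, 0, 735]) cube([83, 1109, 48]);
translate([0, 109, 0]) rotate([0, atan2(252, 735), 0]) cube([27, 58, 777]);
translate([587, 109, 0]) mirror([1, 0, 0]) rotate([0, atan2(252, 735), 0]) cube([27, 58, 777]);
translate([0, 942, 0]) rotate([0, atan2(252, 735), 0]) cube([27, 58, 777]);
translate([587, 942, 0]) mirror([1, 0, 0]) rotate([0, atan2(252, 735), 0]) cube([27, 58, 777]);


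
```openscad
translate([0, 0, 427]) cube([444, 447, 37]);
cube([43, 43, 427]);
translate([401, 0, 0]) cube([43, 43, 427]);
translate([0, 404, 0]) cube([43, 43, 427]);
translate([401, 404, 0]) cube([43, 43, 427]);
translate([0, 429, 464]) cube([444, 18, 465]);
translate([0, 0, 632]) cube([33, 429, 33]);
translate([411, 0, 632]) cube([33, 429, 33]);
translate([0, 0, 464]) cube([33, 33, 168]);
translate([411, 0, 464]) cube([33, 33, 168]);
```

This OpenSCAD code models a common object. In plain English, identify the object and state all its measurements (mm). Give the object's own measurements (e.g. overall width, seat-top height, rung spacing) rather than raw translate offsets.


A chair. The seat is a 444×447×37 mm slab with its top at z = 464 mm, on four 43×43 mm corner legs (flush with the seat edges, standing on z = 0). A flat backrest 18 mm thick, 465 mm tall, spans the full seat width and rises from the seat top along its +y edge, rear face flush with the rear of the seat. Two armrests of 33×33 mm section run along each side from the seat's front edge to the front of the backrest, top faces 201 mm above the seat top and outer faces flush with the seat's x-edges; a 33×33 mm post under the front of each armrest stands on the seat at the front corner.


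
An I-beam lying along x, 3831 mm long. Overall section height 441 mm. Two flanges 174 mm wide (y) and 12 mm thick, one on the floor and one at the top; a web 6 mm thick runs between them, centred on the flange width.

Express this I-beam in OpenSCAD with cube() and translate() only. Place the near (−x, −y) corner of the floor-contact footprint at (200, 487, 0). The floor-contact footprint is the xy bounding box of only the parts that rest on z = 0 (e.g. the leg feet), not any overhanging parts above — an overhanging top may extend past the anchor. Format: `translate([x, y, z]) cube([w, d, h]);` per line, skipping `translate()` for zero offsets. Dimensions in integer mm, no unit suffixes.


translate([200, 487, 0]) cube([3831, 174, 12]);
translate([200, 571, 12]) cube([3831, 6, 417]);
translate([200, 487, 429]) cube([3831, 174, 12]);


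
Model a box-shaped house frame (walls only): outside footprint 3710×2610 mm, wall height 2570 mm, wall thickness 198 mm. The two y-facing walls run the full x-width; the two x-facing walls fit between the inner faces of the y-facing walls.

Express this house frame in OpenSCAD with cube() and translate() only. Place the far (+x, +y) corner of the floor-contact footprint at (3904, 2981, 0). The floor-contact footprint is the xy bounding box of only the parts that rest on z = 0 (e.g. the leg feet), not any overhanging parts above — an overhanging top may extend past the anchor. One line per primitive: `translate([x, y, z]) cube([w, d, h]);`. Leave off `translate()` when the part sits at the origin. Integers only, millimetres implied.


translate([194, 371, 0]) cube([3710, 198, 2570]);
translate([194, 2783, 0]) cube([3710, 198, 2570]);
translate([194, 569, 0]) cube([198, 2214, 2570]);
translate([3706, 569, 0]) cube([198, 2214, 2570]);


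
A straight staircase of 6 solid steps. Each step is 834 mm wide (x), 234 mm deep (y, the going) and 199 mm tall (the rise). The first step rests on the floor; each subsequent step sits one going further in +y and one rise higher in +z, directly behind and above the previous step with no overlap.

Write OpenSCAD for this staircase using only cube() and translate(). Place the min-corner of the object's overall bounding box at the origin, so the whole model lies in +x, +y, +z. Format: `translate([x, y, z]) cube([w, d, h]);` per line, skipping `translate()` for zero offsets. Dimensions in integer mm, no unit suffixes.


cube([834, 234, 199]);
translate([0, 234, 199]) cube([834, 234, 199]);
translate([0, 468, 398]) cube([834, 234, 199]);
translate([0, 702, 597]) cube([834, 234, 199]);
translate([0, 936, 796]) cube([834, 234, 199]);
translate([0, 1170, 995]) cube([834, 234, 199]);


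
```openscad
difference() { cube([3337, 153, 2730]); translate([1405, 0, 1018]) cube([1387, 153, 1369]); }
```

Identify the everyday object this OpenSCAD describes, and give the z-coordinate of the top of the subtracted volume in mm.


A wall with a window opening. The window head height is 2387 mm.

A wall with a rectangular opening subtracted — a window. Sill at z = 1018, opening 1369 mm tall, so the head is at 1018 + 1369 = 2387 mm.


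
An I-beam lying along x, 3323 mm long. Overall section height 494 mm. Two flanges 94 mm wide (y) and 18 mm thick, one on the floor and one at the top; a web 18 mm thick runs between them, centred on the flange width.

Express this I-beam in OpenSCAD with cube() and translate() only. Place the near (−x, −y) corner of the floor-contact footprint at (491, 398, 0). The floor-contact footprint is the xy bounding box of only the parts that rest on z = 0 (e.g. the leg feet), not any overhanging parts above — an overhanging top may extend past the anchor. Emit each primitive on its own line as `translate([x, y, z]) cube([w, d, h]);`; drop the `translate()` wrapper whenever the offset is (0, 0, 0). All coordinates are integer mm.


translate([491, 398, 0]) cube([3323, 94, 18]);
translate([491, 436, 18]) cube([3323, 18, 458]);
translate([491, 398, 476]) cube([3323, 94, 18]);


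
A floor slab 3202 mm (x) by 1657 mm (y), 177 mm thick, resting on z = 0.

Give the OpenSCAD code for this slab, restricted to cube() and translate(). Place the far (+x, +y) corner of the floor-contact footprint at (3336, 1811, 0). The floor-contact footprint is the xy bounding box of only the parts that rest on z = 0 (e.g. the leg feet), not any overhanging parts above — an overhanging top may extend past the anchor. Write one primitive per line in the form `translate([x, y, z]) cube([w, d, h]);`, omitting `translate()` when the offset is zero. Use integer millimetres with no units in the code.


translate([134, 154, 0]) cube([3202, 1657, 177]);


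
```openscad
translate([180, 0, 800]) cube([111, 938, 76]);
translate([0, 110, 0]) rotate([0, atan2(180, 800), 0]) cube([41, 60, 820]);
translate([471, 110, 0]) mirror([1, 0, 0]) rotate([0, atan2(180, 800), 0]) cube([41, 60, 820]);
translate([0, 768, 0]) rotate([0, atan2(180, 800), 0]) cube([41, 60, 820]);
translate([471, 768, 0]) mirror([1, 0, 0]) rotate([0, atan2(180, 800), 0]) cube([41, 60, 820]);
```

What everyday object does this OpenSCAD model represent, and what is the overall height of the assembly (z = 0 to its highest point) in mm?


A sawhorse. The overall height is 876 mm.

A beam across two mirrored pairs of raked legs — a sawhorse. The beam's underside is at z = 800 (matching the legs' vertical rise in atan2(180, 800)) and the beam is 76 mm tall, so its top is at 800 + 76 = 876 mm. The raked legs top out at the beam's underside, so that is the highest point.


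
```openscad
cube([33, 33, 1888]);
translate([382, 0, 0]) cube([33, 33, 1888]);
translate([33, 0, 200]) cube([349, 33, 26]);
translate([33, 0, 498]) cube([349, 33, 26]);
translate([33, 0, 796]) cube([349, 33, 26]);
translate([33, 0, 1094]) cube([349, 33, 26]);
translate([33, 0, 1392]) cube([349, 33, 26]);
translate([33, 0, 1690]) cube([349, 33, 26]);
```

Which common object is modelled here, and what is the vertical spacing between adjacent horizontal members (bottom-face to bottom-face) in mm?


A ladder. The rung spacing is 298 mm.

Two tall 33×33 posts with 6 short bars between them — a ladder. Adjacent rungs sit at z = 200 and z = 498, so the spacing is 498 − 200 = 298 mm.


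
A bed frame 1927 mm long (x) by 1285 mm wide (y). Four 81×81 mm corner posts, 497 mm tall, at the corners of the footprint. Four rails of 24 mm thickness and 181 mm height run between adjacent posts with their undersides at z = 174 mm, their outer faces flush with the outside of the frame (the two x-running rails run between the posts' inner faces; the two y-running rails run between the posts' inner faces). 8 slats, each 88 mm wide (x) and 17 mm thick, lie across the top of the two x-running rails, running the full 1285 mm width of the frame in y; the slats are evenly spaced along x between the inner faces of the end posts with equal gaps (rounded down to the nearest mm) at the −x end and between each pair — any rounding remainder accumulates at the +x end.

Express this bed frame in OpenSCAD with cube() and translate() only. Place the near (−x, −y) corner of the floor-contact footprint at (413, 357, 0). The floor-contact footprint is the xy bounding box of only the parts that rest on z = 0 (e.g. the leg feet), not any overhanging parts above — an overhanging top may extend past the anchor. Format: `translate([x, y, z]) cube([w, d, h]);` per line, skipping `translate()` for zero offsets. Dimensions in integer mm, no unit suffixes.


translate([413, 357, 0]) cube([81, 81, 497]);
translate([413, 1561, 0]) cube([81, 81, 497]);
translate([2259, 357, 0]) cube([81, 81, 497]);
translate([2259, 1561, 0]) cube([81, 81, 497]);
translate([494, 357, 174]) cube([1765, 24, 181]);
translate([494, 1618, 174]) cube([1765, 24, 181]);
translate([413, 438, 174]) cube([24, 1123, 181]);
translate([2316, 438, 174]) cube([24, 1123, 181]);
translate([611, 357, 355]) cube([88, 1285, 17]);
translate([816, 357, 355]) cube([88, 1285, 17]);
translate([1021, 357, 355]) cube([88, 1285, 17]);
translate([1226, 357, 355]) cube([88, 1285, 17]);
translate([1431, 357, 355]) cube([88, 1285, 17]);
translate([1636, 357, 355]) cube([88, 1285, 17]);
translate([1841, 357, 355]) cube([88, 1285, 17]);
translate([2046, 357, 355]) cube([88, 1285, 17]);


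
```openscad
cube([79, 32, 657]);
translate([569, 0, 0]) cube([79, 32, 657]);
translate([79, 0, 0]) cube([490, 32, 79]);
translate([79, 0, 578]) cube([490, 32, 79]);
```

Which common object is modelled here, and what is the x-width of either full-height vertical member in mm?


A picture frame. The border width is 79 mm.

Four thin pieces enclosing a rectangular opening — a picture frame. The two full-height stiles are 657 mm tall; the top rail sits at z = 578 and is 79 mm tall, so the border above the opening is 657 − 578 = 79 mm, matching the stile x-width.


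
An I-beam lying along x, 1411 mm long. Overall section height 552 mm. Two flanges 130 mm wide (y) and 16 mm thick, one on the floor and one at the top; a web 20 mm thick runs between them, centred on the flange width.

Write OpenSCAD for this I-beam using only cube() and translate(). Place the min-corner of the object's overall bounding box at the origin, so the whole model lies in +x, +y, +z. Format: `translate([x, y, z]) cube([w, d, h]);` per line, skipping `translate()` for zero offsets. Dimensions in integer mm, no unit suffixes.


cube([1411, 130, 16]);
translate([0, 55, 16]) cube([1411, 20, 520]);
translate([0, 0, 536]) cube([1411, 130, 16]);


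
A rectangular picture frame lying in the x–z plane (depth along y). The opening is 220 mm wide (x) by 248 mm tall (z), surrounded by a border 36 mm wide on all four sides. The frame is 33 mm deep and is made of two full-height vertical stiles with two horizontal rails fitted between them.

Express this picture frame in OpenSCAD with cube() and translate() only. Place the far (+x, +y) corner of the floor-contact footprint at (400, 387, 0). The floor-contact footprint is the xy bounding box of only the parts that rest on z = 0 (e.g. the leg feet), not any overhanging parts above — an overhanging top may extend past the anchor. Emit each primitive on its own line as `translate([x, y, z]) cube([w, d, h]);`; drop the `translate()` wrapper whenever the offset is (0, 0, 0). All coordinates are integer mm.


translate([108, 354, 0]) cube([36, 33, 320]);
translate([364, 354, 0]) cube([36, 33, 320]);
translate([144, 354, 0]) cube([220, 33, 36]);
translate([144, 354, 284]) cube([220, 33, 36]);


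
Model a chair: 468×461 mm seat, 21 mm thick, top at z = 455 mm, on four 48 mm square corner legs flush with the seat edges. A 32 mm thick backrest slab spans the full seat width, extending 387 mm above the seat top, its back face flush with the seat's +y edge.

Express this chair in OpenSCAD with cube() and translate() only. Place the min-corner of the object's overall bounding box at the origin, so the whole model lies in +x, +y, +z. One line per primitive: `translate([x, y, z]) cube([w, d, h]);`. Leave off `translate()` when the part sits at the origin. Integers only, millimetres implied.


translate([0, 0, 434]) cube([468, 461, 21]);
cube([48, 48, 434]);
translate([420, 0, 0]) cube([48, 48, 434]);
translate([0, 413, 0]) cube([48, 48, 434]);
translate([420, 413, 0]) cube([48, 48, 434]);
translate([0, 429, 455]) cube([468, 32, 387]);


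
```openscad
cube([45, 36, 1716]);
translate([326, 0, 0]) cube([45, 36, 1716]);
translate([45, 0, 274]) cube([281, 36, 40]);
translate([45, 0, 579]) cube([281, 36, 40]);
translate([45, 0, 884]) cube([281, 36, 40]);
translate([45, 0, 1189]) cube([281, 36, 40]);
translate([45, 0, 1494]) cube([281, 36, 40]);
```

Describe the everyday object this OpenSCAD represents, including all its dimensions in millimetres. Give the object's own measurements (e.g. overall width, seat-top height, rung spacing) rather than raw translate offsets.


A straight ladder. Two 45×36 mm vertical rails, 1716 mm tall, stand 371 mm apart (outside-to-outside) with their front faces coplanar on the −y side. 5 rungs, each 36 mm deep and 40 mm tall, span between the inner faces of the rails, front faces flush with the rails. The lowest rung's underside is at z = 274 mm and rungs are spaced 305 mm apart (underside to underside).


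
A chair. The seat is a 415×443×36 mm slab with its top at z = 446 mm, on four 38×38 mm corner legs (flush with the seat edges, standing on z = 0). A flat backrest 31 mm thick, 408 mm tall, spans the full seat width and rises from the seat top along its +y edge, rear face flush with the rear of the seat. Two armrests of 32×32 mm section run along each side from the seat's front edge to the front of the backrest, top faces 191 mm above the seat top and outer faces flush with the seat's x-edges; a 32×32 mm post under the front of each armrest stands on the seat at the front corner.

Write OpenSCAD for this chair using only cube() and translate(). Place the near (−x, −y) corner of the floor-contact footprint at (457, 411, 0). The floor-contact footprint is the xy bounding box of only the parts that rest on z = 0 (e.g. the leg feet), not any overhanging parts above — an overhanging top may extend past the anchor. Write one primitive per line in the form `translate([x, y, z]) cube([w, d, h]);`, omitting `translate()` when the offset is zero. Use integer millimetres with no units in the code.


translate([457, 411, 410]) cube([415, 443, 36]);
translate([457, 411, 0]) cube([38, 38, 410]);
translate([834, 411, 0]) cube([38, 38, 410]);
translate([457, 816, 0]) cube([38, 38, 410]);
translate([834, 816, 0]) cube([38, 38, 410]);
translate([457, 823, 446]) cube([415, 31, 408]);
translate([457, 411, 605]) cube([32, 412, 32]);
translate([840, 411, 605]) cube([32, 412, 32]);
translate([457, 411, 446]) cube([32, 32, 159]);
translate([840, 411, 446]) cube([32, 32, 159]);


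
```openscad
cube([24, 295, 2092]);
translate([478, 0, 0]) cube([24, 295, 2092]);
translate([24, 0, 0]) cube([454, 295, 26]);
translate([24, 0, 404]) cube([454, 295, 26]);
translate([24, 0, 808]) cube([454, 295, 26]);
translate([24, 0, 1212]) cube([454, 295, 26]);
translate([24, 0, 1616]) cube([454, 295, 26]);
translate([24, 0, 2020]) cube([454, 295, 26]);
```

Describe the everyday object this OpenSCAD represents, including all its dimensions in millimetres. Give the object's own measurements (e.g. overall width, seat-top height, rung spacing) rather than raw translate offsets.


An open bookshelf. Two side panels, each 24 mm thick, 295 mm deep and 2092 mm tall, stand 502 mm apart (outside-to-outside). Between them sit 6 shelves, each 26 mm thick and 295 mm deep, spanning the full gap between the sides. The bottom shelf rests on the floor (its underside at z = 0) and the clear gap between one shelf's top and the next shelf's underside is 378 mm.


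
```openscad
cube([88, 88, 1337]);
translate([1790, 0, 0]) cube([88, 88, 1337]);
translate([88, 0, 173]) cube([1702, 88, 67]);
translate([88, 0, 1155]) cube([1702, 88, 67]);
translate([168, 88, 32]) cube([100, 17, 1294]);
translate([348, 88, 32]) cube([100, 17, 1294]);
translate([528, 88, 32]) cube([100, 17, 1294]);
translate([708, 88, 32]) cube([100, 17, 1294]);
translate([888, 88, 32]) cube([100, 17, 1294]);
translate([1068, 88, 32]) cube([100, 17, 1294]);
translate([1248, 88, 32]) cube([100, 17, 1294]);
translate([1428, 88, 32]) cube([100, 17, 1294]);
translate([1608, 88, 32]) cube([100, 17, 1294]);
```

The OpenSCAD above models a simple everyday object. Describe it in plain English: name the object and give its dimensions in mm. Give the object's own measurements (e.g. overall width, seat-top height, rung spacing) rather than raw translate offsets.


A fence section. Two 88×88 mm posts, 1337 mm tall, stand on the floor with a clear span of 1702 mm between their inner faces. Two horizontal rails of 88×67 mm section span the gap between the posts with their undersides at z = 173 mm and z = 1155 mm, flush with the posts' −y face. 9 pickets, each 100 mm wide, 17 mm thick and 1294 mm tall, are fixed to the +y face of the rails with their bottoms at z = 32 mm, spaced across the span with a 80 mm gap after the −x post and between neighbouring pickets, with 82 mm left before the +x post.


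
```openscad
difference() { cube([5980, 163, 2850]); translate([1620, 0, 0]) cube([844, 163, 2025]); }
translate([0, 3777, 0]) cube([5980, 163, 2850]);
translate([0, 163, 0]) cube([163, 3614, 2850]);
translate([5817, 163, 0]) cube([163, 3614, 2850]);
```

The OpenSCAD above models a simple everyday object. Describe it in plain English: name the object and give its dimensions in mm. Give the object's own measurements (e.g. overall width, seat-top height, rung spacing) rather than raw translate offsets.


A single room: four walls, each 2850 mm tall and 163 mm thick, enclosing an outside footprint 5980×3940 mm (x × y), no floor or roof. The front and back walls (−y and +y sides) run the full x-width; the side walls fit between their inner faces. A door opening 844 mm wide and 2025 mm tall is cut through the front wall from the floor up, its −x edge 1620 mm from the wall's −x end.


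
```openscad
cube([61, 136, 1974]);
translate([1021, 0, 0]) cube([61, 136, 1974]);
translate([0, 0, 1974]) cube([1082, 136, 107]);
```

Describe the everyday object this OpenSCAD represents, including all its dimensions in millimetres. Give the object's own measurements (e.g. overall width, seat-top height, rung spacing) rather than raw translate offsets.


A door frame. The clear opening is 960 mm wide and 1974 mm high. Two 61 mm wide jambs, 136 mm deep, stand either side of the opening from the floor to the top of the opening. A 107 mm thick head sits across the top of both jambs, spanning the full outside width of the frame.


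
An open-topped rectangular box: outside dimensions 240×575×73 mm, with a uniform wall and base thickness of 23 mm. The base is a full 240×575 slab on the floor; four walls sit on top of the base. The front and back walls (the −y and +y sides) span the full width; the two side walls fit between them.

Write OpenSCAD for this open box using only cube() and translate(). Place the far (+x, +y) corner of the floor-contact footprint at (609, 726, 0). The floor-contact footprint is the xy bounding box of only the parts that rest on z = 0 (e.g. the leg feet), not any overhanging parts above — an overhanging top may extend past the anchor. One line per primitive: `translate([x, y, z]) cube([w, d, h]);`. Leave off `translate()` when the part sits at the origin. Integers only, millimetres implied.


translate([369, 151, 0]) cube([240, 575, 23]);
translate([369, 151, 23]) cube([240, 23, 50]);
translate([369, 703, 23]) cube([240, 23, 50]);
translate([369, 174, 23]) cube([23, 529, 50]);
translate([586, 174, 23]) cube([23, 529, 50]);


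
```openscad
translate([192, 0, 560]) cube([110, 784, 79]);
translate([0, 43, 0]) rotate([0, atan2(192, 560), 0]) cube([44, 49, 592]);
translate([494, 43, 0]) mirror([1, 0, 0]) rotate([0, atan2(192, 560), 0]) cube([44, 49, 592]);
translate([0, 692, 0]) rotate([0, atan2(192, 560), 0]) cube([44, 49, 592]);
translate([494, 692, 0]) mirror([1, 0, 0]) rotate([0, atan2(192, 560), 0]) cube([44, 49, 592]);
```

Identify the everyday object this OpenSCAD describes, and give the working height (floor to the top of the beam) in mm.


A sawhorse. The overall height is 639 mm.

A beam across two mirrored pairs of raked legs — a sawhorse. The beam's underside is at z = 560 (matching the legs' vertical rise in atan2(192, 560)) and the beam is 79 mm tall, so its top is at 560 + 79 = 639 mm. The raked legs top out at the beam's underside, so that is the highest point.


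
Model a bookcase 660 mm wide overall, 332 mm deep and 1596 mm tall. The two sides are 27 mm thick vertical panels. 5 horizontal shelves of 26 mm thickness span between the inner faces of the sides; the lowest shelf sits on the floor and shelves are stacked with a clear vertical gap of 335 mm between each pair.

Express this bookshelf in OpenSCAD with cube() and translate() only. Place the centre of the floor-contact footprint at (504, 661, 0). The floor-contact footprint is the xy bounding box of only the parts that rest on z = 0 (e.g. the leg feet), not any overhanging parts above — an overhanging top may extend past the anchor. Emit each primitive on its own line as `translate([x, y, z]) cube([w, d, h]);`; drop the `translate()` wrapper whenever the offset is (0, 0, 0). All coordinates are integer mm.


translate([174, 495, 0]) cube([27, 332, 1596]);
translate([807, 495, 0]) cube([27, 332, 1596]);
translate([201, 495, 0]) cube([606, 332, 26]);
translate([201, 495, 361]) cube([606, 332, 26]);
translate([201, 495, 722]) cube([606, 332, 26]);
translate([201, 495, 1083]) cube([606, 332, 26]);
translate([201, 495, 1444]) cube([606, 332, 26]);


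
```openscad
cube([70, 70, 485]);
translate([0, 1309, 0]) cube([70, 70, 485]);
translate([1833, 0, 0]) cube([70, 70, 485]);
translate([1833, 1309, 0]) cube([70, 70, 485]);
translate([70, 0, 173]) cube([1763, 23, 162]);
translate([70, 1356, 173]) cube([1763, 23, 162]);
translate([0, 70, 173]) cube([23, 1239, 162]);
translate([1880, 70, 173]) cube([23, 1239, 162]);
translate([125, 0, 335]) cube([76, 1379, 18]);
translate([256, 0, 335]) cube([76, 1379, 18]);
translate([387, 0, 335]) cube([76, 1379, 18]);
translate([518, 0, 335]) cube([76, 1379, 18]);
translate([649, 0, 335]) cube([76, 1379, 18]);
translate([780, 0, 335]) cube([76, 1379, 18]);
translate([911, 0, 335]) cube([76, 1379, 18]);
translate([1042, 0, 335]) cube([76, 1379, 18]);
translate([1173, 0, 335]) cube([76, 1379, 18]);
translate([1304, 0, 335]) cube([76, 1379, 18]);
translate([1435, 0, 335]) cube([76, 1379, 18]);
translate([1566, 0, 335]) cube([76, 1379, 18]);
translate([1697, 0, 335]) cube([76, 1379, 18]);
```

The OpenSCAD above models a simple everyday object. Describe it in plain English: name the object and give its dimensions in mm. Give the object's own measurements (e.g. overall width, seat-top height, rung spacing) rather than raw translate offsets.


A bed frame 1903 mm long (x) by 1379 mm wide (y). Four 70×70 mm corner posts, 485 mm tall, at the corners of the footprint. Four rails of 23 mm thickness and 162 mm height run between adjacent posts with their undersides at z = 173 mm, their outer faces flush with the outside of the frame (the two x-running rails run between the posts' inner faces; the two y-running rails run between the posts' inner faces). 13 slats, each 76 mm wide (x) and 18 mm thick, lie across the top of the two x-running rails, running the full 1379 mm width of the frame in y; along x they sit between the end posts with a 55 mm gap after the −x posts and between neighbouring slats, leaving 60 mm before the +x posts.


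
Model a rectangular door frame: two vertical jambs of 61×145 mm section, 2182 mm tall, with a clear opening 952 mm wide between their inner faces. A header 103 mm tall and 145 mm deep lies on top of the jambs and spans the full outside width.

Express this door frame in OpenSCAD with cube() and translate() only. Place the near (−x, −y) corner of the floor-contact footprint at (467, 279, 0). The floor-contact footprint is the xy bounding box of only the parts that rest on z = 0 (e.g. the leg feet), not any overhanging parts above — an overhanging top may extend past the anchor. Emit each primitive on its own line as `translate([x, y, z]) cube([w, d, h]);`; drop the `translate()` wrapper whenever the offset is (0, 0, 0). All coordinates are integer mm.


translate([467, 279, 0]) cube([61, 145, 2182]);
translate([1480, 279, 0]) cube([61, 145, 2182]);
translate([467, 279, 2182]) cube([1074, 145, 103]);


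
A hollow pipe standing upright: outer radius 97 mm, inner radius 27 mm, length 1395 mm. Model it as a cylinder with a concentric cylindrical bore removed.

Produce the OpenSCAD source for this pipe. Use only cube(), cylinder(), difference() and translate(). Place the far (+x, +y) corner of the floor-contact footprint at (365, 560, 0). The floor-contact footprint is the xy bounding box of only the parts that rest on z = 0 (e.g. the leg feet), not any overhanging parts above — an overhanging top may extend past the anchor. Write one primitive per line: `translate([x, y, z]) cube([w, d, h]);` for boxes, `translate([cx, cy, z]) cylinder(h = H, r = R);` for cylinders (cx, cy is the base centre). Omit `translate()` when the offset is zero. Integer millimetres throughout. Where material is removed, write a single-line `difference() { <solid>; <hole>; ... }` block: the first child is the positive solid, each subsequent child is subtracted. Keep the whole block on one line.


difference() { translate([268, 463, 0]) cylinder(h = 1395, r = 97); translate([268, 463, 0]) cylinder(h = 1395, r = 27); }


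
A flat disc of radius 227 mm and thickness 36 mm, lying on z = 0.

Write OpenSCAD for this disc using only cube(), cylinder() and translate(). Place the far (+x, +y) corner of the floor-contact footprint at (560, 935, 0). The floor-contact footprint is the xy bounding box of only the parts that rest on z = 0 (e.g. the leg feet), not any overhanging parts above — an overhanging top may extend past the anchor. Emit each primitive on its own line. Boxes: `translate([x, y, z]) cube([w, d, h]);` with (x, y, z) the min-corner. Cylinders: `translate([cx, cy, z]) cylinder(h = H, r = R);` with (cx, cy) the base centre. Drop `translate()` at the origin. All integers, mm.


translate([333, 708, 0]) cylinder(h = 36, r = 227);


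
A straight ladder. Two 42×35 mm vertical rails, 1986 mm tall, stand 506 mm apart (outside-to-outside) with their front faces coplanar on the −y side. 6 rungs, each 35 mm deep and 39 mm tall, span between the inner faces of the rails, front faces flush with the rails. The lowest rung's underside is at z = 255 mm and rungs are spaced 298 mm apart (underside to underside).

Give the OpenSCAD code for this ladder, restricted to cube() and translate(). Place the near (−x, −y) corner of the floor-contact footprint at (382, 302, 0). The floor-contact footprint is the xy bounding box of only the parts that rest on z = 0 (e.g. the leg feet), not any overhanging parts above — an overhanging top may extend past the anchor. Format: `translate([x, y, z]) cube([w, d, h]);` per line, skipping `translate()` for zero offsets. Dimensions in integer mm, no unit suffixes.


translate([382, 302, 0]) cube([42, 35, 1986]);
translate([846, 302, 0]) cube([42, 35, 1986]);
translate([424, 302, 255]) cube([422, 35, 39]);
translate([424, 302, 553]) cube([422, 35, 39]);
translate([424, 302, 851]) cube([422, 35, 39]);
translate([424, 302, 1149]) cube([422, 35, 39]);
translate([424, 302, 1447]) cube([422, 35, 39]);
translate([424, 302, 1745]) cube([422, 35, 39]);


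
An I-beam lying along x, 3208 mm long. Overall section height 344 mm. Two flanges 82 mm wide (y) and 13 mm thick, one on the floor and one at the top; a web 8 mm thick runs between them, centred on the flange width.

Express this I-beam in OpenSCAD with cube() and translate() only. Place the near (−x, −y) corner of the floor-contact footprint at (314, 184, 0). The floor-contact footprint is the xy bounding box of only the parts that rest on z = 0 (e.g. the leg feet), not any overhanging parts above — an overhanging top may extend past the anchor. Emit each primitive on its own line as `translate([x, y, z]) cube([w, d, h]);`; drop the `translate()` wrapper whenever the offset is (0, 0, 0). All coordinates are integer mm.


translate([314, 184, 0]) cube([3208, 82, 13]);
translate([314, 221, 13]) cube([3208, 8, 318]);
translate([314, 184, 331]) cube([3208, 82, 13]);


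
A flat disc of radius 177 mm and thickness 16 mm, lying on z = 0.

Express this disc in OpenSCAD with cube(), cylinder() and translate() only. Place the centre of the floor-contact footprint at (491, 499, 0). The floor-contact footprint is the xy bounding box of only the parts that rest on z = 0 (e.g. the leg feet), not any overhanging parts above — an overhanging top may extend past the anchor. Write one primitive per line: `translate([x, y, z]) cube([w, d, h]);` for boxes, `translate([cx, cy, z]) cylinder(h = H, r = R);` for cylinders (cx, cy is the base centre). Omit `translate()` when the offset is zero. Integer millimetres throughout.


translate([491, 499, 0]) cylinder(h = 16, r = 177);


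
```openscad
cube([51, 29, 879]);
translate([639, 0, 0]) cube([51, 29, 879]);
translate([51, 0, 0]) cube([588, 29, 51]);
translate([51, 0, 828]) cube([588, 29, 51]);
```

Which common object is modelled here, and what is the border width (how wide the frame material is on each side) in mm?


A picture frame. The border width is 51 mm.

Four thin pieces enclosing a rectangular opening — a picture frame. The two full-height stiles are 879 mm tall; the top rail sits at z = 828 and is 51 mm tall, so the border above the opening is 879 − 828 = 51 mm, matching the stile x-width.


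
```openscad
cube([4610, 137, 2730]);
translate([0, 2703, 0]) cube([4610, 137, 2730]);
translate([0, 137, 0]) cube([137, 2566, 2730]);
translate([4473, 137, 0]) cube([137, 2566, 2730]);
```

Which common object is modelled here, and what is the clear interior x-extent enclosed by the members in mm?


A house (or room) frame. The interior width is 4336 mm.

Four 2730 mm walls enclosing a rectangle with no floor or roof — a room or house frame. Outside width is 4610 mm and wall thickness is 137 mm, so the interior width is 4610 − 2 × 137 = 4336 mm.


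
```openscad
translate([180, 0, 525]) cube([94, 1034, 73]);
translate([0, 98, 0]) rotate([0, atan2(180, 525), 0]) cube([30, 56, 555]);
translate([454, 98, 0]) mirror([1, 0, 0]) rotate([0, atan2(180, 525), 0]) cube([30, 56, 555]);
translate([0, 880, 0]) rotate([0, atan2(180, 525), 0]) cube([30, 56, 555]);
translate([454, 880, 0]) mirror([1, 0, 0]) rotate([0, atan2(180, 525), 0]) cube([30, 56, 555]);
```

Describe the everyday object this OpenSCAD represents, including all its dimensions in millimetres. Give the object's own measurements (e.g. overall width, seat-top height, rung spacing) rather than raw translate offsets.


A sawhorse. A 94×1034×73 mm beam (x, y, z) sits on two A-frame leg pairs. Each pair is two raked legs of 30×56 mm section (56 mm along y) splaying symmetrically in x. Each leg rises 525 mm vertically over 180 mm of horizontal reach and is 555 mm long along its own axis. Every leg's outer bottom edge rests on the floor and its outer top edge meets a bottom edge of the beam — the left legs (tilting toward +x) meet the beam's −x bottom edge, the right legs (their mirror images, tilting toward −x) meet its +x bottom edge — so the leg tops tuck under the beam, the beam's underside is 525 mm above the floor, and the feet are 454 mm apart outside-to-outside with the beam centred between them. The two leg pairs are set in 98 mm from either end of the beam.


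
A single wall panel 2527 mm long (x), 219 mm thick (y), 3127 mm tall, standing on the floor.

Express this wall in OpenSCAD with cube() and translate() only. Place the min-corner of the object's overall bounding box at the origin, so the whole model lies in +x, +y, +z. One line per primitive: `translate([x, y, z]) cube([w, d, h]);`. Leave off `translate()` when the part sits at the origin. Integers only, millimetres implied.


cube([2527, 219, 3127]);


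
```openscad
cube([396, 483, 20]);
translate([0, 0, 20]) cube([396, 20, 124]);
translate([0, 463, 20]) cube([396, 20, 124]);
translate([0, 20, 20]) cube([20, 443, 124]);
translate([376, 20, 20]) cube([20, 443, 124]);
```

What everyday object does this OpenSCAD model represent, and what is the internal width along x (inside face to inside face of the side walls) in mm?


An open box. The internal width is 356 mm.

A 396×483 base slab with four walls standing on it — an open box. The base is 396 mm wide and the walls are 20 mm thick, so the internal width is 396 − 2 × 20 = 356 mm.


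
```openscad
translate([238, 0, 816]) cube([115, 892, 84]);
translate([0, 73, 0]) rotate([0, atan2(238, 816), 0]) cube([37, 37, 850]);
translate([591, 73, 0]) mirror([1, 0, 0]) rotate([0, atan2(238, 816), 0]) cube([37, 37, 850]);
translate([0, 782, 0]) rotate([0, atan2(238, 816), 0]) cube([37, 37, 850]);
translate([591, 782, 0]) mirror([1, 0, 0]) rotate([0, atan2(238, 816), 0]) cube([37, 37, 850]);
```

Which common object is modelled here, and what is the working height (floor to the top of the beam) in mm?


A sawhorse. The overall height is 900 mm.

A beam across two mirrored pairs of raked legs — a sawhorse. The beam's underside is at z = 816 (matching the legs' vertical rise in atan2(238, 816)) and the beam is 84 mm tall, so its top is at 816 + 84 = 900 mm. The raked legs top out at the beam's underside, so that is the highest point.


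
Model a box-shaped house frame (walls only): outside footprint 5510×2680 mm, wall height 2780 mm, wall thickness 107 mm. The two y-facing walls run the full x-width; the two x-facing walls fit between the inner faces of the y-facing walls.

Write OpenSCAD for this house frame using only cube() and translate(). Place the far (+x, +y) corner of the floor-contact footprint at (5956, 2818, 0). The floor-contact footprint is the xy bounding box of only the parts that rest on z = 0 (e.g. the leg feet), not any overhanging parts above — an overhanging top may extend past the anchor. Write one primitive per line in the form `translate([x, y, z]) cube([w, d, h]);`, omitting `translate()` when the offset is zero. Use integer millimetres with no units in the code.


translate([446, 138, 0]) cube([5510, 107, 2780]);
translate([446, 2711, 0]) cube([5510, 107, 2780]);
translate([446, 245, 0]) cube([107, 2466, 2780]);
translate([5849, 245, 0]) cube([107, 2466, 2780]);
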